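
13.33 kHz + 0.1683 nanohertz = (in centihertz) 1.333e+06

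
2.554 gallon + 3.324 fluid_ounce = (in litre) 9.766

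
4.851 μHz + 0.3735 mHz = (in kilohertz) 3.784e-07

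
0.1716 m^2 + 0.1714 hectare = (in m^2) 1714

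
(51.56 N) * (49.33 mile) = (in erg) 4.093e+13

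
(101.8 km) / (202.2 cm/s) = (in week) 0.08324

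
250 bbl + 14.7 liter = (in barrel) 250.1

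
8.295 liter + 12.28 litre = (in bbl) 0.1294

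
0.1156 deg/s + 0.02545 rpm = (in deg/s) 0.2683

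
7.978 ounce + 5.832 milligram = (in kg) 0.2262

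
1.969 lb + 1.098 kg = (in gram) 1991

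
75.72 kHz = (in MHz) 0.07572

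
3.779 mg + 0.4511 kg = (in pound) 0.9945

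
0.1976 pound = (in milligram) 8.963e+04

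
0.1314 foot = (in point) 113.5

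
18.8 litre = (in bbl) 0.1182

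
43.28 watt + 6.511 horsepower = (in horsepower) 6.569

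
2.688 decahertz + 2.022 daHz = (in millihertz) 4.71e+04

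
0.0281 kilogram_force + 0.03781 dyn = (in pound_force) 0.06195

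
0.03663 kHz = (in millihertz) 3.663e+04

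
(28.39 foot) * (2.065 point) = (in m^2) 0.006304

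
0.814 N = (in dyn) 8.14e+04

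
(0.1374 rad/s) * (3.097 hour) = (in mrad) 1.532e+06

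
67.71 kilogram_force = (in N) 664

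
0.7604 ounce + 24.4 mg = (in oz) 0.7613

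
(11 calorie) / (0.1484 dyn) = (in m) 3.101e+07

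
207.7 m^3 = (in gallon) 5.487e+04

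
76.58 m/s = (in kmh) 275.7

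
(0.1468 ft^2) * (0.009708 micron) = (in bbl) 8.328e-10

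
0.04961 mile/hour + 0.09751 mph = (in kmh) 0.2368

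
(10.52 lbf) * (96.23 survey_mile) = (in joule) 7.247e+06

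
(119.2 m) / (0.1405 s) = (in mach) 2.492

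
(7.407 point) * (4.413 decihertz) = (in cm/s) 0.1153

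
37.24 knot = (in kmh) 68.97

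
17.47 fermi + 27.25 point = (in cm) 0.9613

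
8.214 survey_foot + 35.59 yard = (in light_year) 3.704e-15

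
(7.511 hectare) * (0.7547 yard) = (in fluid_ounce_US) 1.753e+09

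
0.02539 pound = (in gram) 11.52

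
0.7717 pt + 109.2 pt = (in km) 3.88e-05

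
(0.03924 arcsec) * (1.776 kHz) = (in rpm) 0.003226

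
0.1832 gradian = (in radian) 0.002878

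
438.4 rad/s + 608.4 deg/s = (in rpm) 4288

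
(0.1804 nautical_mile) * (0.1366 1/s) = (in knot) 88.71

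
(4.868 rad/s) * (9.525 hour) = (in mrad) 1.669e+08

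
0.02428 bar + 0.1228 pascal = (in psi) 0.3522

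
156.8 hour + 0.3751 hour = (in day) 6.549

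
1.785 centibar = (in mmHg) 13.39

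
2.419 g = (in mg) 2419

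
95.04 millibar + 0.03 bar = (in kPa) 12.5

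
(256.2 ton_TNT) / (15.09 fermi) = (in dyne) 7.104e+30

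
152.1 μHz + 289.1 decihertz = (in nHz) 2.891e+10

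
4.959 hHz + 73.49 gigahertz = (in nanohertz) 7.349e+19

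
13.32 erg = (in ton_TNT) 3.184e-16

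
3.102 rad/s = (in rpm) 29.62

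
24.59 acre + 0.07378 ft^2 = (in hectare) 9.951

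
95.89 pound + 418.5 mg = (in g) 4.35e+04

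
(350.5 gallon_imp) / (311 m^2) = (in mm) 5.123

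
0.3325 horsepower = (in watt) 247.9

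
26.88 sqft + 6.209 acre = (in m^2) 2.513e+04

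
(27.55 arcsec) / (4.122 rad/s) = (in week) 5.358e-11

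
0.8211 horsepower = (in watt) 612.3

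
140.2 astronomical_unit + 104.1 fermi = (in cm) 2.097e+15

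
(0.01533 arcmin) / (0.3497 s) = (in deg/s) 0.0007306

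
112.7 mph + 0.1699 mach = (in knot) 210.4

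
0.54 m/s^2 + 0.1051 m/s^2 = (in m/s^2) 0.6451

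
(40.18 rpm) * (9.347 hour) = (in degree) 8.112e+06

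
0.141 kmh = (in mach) 0.000115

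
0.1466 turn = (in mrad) 921.1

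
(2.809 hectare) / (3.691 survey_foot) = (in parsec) 8.092e-13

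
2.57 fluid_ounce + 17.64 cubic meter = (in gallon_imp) 3880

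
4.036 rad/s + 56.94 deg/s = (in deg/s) 288.2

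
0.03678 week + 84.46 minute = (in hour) 7.587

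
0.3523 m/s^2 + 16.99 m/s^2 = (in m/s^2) 17.34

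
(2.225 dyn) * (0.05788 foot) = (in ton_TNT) 9.382e-17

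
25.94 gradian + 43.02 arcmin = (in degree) 24.06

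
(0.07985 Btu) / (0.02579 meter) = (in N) 3267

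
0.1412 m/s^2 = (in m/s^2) 0.1412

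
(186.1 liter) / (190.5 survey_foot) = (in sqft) 0.0345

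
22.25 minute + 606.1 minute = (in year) 0.001195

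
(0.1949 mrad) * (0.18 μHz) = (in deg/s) 2.01e-09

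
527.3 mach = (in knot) 3.49e+05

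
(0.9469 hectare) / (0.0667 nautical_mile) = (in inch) 3018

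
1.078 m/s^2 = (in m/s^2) 1.078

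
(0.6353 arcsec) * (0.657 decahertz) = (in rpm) 0.0001932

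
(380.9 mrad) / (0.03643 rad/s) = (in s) 10.46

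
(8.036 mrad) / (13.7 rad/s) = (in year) 1.86e-11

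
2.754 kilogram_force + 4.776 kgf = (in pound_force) 16.6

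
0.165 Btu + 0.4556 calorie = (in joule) 176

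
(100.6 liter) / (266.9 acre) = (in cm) 9.314e-06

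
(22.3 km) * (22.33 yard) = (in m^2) 4.553e+05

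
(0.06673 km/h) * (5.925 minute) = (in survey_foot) 21.62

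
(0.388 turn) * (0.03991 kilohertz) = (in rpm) 929.1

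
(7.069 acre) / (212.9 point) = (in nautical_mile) 205.7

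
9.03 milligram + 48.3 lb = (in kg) 21.91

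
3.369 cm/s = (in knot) 0.06549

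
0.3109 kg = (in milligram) 3.109e+05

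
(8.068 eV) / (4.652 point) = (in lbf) 1.771e-16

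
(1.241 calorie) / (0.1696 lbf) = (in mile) 0.004277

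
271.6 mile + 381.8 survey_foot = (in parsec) 1.417e-11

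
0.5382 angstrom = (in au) 3.598e-22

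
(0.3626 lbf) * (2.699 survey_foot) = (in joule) 1.327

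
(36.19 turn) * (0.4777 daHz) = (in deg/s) 6.224e+04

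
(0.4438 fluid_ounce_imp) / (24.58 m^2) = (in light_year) 5.422e-23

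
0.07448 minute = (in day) 5.172e-05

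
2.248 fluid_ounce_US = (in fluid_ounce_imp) 2.34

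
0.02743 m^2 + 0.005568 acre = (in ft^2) 242.8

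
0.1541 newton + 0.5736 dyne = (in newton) 0.1541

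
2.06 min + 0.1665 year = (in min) 8.751e+04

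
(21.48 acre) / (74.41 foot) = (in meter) 3833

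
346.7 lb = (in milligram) 1.573e+08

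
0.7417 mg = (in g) 0.0007417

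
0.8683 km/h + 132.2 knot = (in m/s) 68.25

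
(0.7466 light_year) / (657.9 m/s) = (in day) 1.243e+08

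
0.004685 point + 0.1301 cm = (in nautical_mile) 7.034e-07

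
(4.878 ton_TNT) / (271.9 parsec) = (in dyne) 0.0002433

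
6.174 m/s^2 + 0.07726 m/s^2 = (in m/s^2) 6.251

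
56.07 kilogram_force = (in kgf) 56.07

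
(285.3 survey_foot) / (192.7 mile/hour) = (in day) 1.168e-05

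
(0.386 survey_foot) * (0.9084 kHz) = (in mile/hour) 239.1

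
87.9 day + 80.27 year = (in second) 2.539e+09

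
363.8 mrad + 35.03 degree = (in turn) 0.1552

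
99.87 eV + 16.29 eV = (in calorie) 4.448e-18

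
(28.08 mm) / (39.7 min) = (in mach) 3.462e-08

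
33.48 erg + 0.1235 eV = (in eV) 2.09e+13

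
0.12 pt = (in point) 0.12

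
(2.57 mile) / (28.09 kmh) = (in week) 0.0008764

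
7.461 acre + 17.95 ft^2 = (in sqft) 3.25e+05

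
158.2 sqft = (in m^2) 14.7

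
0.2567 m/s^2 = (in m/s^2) 0.2567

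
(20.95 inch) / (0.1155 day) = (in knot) 0.0001037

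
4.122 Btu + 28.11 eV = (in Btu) 4.122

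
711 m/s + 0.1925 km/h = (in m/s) 711.1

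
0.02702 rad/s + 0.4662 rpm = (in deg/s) 4.345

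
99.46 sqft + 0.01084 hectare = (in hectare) 0.01176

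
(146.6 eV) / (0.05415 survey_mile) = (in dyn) 2.695e-14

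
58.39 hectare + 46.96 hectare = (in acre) 260.3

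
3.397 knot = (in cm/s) 174.8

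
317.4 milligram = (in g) 0.3174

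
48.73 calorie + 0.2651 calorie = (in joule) 205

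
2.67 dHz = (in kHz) 0.000267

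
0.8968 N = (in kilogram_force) 0.09145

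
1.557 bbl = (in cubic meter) 0.2475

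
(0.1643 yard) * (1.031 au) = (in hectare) 2.317e+06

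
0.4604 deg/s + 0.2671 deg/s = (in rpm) 0.1212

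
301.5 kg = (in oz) 1.064e+04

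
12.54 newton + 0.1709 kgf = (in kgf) 1.45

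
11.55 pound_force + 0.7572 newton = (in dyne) 5.213e+06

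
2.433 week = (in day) 17.03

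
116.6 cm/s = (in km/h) 4.198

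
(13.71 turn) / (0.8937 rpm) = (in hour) 0.2557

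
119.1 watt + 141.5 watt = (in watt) 260.6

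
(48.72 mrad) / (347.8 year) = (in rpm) 4.242e-11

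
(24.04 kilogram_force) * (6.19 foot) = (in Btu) 0.4216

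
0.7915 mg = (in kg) 7.915e-07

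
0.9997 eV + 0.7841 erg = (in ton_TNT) 1.874e-17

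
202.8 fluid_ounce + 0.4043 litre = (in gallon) 1.691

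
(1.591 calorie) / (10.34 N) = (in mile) 0.0004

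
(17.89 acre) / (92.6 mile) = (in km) 0.0004858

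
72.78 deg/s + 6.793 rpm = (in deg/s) 113.5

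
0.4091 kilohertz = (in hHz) 4.091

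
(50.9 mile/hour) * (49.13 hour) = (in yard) 4.401e+06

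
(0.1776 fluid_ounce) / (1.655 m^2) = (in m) 3.174e-06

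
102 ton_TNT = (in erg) 4.268e+18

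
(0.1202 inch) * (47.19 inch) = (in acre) 9.043e-07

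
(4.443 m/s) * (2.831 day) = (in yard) 1.188e+06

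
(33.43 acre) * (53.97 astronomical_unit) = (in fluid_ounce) 3.693e+22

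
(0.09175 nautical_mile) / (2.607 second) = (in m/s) 65.18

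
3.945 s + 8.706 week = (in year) 0.167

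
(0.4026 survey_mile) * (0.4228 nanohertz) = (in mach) 8.045e-10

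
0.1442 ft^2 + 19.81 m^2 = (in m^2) 19.82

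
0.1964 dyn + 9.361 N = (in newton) 9.361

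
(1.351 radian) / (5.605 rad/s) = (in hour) 6.695e-05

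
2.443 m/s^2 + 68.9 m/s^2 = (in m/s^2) 71.34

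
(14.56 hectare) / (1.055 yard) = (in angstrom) 1.509e+15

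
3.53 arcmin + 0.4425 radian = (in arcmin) 1525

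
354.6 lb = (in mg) 1.608e+08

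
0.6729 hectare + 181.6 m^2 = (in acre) 1.708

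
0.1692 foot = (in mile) 3.205e-05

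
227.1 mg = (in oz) 0.008011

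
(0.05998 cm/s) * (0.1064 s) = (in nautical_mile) 3.446e-08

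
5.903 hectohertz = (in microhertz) 5.903e+08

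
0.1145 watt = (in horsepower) 0.0001535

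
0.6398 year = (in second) 2.018e+07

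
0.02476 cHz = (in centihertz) 0.02476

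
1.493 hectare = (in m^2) 1.493e+04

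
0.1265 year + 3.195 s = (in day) 46.17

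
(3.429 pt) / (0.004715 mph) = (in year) 1.82e-08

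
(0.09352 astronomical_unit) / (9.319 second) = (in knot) 2.918e+09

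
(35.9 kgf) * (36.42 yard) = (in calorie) 2802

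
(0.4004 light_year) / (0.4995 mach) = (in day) 2.578e+08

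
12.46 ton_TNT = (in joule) 5.213e+10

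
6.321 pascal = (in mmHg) 0.04741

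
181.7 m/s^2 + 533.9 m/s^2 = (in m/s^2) 715.6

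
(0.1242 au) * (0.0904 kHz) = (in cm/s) 1.68e+14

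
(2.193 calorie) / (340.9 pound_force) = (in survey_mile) 3.76e-06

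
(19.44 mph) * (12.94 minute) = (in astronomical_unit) 4.51e-08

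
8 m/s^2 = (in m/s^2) 8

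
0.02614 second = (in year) 8.289e-10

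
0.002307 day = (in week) 0.0003296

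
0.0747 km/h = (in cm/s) 2.075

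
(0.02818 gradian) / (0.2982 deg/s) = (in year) 2.697e-09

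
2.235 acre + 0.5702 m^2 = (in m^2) 9045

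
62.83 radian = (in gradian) 4000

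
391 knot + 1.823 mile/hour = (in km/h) 727.1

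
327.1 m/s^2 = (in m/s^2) 327.1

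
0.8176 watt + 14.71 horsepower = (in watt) 1.097e+04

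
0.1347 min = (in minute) 0.1347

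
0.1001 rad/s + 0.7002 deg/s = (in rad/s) 0.1123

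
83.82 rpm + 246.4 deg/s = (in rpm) 124.9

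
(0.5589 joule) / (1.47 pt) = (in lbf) 242.3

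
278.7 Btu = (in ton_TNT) 7.028e-05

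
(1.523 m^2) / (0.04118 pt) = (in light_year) 1.108e-11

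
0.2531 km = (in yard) 276.8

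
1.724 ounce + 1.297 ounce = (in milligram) 8.564e+04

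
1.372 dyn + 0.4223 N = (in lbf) 0.09494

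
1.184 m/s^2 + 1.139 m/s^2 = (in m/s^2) 2.323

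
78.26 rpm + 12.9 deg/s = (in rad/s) 8.421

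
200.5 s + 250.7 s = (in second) 451.2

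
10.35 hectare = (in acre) 25.58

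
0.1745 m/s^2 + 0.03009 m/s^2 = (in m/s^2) 0.2046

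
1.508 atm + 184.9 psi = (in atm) 14.09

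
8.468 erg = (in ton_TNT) 2.024e-16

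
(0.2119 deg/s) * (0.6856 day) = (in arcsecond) 4.519e+07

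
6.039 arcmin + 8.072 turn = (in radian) 50.72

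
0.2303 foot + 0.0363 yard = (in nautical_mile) 5.583e-05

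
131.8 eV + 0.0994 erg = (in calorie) 2.376e-09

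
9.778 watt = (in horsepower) 0.01311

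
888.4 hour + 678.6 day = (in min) 1.03e+06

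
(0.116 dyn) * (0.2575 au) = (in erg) 4.468e+11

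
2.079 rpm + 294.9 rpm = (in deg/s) 1782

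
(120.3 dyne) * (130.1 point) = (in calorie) 1.32e-05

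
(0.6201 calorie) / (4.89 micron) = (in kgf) 5.41e+04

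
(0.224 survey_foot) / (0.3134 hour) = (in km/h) 0.0002179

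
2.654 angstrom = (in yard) 2.902e-10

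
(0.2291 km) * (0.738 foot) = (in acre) 0.01273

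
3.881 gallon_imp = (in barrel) 0.111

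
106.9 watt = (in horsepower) 0.1434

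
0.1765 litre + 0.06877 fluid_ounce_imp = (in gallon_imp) 0.03925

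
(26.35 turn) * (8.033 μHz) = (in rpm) 0.0127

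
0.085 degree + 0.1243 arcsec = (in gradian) 0.09448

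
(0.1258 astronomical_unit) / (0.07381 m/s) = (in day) 2.951e+06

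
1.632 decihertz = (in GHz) 1.632e-10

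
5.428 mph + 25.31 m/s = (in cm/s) 2774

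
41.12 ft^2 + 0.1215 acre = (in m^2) 495.5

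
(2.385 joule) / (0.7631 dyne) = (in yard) 3.418e+05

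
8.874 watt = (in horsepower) 0.0119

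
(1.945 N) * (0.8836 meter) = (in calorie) 0.4108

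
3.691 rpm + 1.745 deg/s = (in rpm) 3.982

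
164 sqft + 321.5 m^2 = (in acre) 0.08321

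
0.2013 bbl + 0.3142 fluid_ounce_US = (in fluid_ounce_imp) 1127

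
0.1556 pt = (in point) 0.1556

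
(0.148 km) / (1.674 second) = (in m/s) 88.41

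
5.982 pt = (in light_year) 2.231e-19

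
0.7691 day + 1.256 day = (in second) 1.75e+05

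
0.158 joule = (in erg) 1.58e+06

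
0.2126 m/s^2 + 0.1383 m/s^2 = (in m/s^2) 0.3509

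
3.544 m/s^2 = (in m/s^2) 3.544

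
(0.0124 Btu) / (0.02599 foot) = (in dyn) 1.651e+08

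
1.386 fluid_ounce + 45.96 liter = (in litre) 46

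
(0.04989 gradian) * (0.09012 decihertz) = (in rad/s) 7.062e-06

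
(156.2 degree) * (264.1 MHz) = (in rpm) 6.875e+09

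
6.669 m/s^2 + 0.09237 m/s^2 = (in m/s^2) 6.761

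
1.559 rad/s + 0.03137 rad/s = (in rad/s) 1.59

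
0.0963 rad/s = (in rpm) 0.9196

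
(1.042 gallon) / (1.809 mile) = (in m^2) 1.355e-06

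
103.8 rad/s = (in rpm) 991.2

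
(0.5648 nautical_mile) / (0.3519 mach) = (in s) 8.73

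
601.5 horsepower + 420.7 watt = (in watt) 4.49e+05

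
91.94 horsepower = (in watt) 6.856e+04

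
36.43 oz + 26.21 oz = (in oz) 62.64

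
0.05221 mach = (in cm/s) 1778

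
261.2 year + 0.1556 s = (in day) 9.534e+04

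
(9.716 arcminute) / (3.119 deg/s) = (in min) 0.0008653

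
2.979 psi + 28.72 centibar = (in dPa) 4.926e+05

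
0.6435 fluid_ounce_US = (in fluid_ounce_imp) 0.6698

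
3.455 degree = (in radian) 0.0603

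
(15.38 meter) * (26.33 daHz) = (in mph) 9059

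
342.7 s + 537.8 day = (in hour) 1.291e+04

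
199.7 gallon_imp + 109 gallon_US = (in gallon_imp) 290.5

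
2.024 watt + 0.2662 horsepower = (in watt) 200.5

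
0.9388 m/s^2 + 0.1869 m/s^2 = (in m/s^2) 1.126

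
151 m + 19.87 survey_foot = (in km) 0.1571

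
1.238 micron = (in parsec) 4.012e-23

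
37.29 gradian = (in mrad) 585.7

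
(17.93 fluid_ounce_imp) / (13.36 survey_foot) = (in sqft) 0.001347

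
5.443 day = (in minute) 7838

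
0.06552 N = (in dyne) 6552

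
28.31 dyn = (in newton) 0.0002831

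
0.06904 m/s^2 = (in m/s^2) 0.06904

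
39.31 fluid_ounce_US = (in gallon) 0.3071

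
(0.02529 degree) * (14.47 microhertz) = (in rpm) 6.099e-08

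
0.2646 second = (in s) 0.2646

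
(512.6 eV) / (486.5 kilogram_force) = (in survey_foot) 5.648e-20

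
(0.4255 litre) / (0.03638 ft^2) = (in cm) 12.59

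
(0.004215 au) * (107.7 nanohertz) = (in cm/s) 6791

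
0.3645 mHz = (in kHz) 3.645e-07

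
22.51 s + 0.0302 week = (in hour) 5.08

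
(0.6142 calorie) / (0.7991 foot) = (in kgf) 1.076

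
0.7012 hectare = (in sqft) 7.548e+04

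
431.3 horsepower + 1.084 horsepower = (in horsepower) 432.4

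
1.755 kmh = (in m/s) 0.4875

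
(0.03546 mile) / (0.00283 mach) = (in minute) 0.987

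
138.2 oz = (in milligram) 3.918e+06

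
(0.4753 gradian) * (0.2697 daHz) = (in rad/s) 0.02014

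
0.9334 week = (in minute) 9409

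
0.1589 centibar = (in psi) 0.02305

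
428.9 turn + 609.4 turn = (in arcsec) 1.346e+09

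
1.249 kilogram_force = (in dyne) 1.225e+06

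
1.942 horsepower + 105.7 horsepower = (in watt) 8.027e+04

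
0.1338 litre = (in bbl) 0.0008416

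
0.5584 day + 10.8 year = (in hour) 9.462e+04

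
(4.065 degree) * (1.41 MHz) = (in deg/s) 5.732e+06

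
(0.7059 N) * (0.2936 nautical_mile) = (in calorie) 91.74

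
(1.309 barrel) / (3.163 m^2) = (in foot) 0.2159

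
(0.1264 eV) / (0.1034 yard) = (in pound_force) 4.815e-20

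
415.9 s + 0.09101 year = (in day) 33.22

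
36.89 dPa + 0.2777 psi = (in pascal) 1918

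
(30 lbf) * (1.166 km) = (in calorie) 3.719e+04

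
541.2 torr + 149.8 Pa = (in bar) 0.723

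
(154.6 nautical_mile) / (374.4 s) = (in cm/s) 7.647e+04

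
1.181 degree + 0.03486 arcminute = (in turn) 0.003282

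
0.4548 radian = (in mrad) 454.8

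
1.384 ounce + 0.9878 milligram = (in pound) 0.0865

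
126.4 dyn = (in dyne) 126.4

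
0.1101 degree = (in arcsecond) 396.4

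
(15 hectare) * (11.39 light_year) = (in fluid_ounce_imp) 5.689e+26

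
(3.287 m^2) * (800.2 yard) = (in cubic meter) 2405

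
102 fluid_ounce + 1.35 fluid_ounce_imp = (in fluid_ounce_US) 103.3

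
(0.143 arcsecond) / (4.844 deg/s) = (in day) 9.491e-11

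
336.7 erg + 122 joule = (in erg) 1.22e+09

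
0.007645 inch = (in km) 1.942e-07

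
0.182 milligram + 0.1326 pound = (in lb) 0.1326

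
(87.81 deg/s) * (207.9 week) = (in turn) 3.067e+07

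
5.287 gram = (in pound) 0.01166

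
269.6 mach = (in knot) 1.784e+05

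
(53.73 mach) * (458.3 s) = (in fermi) 8.385e+21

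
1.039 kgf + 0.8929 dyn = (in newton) 10.19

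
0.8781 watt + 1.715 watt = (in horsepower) 0.003477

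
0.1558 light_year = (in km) 1.474e+12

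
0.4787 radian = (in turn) 0.07619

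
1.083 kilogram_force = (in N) 10.62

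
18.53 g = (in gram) 18.53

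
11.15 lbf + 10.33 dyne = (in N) 49.6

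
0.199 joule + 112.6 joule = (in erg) 1.128e+09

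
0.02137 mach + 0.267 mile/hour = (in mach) 0.02172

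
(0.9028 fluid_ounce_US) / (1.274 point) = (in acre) 1.468e-05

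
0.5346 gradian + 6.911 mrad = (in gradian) 0.9746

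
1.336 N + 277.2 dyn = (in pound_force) 0.301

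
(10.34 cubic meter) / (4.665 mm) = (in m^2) 2217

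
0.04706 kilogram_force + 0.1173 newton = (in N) 0.5788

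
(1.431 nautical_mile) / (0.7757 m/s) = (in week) 0.005649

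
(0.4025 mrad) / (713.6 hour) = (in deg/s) 8.977e-09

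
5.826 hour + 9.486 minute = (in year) 0.0006831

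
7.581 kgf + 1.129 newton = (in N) 75.47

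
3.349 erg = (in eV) 2.09e+12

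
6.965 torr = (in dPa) 9286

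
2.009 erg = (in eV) 1.254e+12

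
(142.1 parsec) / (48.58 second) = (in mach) 2.651e+14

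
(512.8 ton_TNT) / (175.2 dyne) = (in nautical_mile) 6.612e+11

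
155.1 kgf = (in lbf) 341.9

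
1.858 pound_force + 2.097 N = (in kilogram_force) 1.057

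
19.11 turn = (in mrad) 1.201e+05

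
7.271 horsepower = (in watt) 5422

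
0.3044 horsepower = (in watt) 227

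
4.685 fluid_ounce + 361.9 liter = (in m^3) 0.362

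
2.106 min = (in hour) 0.0351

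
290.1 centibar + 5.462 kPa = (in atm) 2.917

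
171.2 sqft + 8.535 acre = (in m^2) 3.456e+04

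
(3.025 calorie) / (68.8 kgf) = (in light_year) 1.983e-18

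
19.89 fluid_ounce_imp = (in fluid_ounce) 19.11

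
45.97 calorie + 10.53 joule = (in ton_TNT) 4.849e-08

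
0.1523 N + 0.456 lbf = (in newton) 2.181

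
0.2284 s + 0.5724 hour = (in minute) 34.35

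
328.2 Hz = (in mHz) 3.282e+05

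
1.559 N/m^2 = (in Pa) 1.559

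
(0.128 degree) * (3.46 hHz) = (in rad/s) 0.773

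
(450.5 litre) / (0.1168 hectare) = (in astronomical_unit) 2.578e-15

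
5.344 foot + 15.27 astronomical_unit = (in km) 2.284e+09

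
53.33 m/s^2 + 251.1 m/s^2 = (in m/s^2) 304.4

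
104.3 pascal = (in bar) 0.001043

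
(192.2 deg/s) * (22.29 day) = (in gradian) 4.113e+08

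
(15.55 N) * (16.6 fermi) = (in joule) 2.581e-13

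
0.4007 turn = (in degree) 144.3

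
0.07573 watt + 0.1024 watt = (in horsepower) 0.0002389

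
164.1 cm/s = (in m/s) 1.641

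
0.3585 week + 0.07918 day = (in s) 2.237e+05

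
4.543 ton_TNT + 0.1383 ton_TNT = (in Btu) 1.856e+07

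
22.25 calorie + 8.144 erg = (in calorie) 22.25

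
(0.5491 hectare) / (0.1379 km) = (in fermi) 3.982e+16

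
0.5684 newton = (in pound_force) 0.1278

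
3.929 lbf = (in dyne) 1.748e+06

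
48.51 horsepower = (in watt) 3.617e+04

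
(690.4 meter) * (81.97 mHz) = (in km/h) 203.7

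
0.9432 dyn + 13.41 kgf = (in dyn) 1.315e+07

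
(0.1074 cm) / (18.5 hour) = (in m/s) 1.613e-08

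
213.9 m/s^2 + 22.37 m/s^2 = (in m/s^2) 236.3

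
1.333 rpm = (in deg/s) 7.998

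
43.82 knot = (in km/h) 81.15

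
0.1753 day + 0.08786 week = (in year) 0.002165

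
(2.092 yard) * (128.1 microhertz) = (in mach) 7.197e-07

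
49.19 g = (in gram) 49.19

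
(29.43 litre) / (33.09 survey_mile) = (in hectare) 5.526e-11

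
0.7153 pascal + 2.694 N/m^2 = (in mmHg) 0.02557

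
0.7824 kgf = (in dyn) 7.673e+05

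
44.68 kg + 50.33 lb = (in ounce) 2381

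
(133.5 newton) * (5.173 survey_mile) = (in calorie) 2.656e+05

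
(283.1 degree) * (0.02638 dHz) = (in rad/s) 0.01303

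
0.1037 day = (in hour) 2.489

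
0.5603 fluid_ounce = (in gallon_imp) 0.003645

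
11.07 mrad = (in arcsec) 2283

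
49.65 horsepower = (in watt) 3.702e+04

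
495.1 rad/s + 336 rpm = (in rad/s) 530.3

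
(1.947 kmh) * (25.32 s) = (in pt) 3.882e+04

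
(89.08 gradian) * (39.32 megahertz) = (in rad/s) 5.502e+07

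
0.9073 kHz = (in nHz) 9.073e+11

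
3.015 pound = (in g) 1368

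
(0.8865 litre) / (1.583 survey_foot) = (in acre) 4.54e-07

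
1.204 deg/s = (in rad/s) 0.02101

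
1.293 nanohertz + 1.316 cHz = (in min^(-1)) 0.7896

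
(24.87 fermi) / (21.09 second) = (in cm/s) 1.179e-13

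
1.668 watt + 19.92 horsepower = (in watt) 1.486e+04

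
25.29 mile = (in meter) 4.07e+04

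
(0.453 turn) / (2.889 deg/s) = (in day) 0.0006533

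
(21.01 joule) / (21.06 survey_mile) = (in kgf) 6.321e-05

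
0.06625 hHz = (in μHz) 6.625e+06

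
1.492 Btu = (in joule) 1574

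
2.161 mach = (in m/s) 735.8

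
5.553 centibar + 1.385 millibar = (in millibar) 56.91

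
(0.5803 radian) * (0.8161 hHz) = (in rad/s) 47.36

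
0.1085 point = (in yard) 4.186e-05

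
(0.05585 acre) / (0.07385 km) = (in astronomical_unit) 2.046e-11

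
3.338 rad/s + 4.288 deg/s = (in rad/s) 3.413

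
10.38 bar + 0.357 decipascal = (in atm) 10.24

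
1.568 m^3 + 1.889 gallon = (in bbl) 9.907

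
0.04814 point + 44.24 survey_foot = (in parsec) 4.37e-16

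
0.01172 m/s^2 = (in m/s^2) 0.01172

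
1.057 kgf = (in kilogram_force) 1.057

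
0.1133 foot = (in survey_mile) 2.146e-05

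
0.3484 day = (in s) 3.01e+04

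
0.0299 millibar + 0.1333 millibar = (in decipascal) 163.2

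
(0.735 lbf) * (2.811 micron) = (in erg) 91.9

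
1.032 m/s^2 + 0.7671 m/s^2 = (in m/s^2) 1.799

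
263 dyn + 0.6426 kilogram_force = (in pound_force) 1.417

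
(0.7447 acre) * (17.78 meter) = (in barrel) 3.37e+05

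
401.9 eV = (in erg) 6.439e-10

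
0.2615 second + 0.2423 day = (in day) 0.2423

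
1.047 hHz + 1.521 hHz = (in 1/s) 256.8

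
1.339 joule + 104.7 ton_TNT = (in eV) 2.734e+30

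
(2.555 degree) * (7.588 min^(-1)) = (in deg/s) 0.3231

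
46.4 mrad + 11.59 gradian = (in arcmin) 785.4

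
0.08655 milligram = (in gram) 8.655e-05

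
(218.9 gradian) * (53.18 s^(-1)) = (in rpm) 1746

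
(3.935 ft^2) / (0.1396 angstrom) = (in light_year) 2.768e-06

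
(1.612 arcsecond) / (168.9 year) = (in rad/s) 1.467e-15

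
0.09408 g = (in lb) 0.0002074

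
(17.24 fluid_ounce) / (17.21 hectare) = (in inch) 1.166e-07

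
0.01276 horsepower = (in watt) 9.515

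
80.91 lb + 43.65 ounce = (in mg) 3.794e+07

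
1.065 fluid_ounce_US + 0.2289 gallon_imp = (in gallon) 0.2832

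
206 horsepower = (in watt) 1.536e+05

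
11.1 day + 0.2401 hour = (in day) 11.11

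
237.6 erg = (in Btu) 2.252e-08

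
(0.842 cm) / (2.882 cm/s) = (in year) 9.264e-09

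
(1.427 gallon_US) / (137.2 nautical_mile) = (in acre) 5.253e-12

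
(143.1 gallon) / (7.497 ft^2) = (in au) 5.199e-12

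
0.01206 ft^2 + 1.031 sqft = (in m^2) 0.0969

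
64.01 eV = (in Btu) 9.72e-21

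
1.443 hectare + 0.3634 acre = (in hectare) 1.59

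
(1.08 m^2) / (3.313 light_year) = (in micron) 3.446e-11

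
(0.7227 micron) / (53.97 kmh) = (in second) 4.821e-08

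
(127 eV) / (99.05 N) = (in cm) 2.054e-17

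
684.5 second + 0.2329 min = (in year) 2.215e-05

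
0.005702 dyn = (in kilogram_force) 5.814e-09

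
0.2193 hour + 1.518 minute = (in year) 2.792e-05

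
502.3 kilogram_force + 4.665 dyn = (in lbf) 1107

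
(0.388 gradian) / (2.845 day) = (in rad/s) 2.479e-08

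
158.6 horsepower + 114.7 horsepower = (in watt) 2.038e+05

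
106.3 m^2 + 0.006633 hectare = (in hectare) 0.01726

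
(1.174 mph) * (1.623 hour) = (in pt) 8.692e+06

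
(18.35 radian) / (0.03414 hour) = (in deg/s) 8.554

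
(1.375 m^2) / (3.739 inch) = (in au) 9.678e-11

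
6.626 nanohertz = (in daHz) 6.626e-10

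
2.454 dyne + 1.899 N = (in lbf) 0.4269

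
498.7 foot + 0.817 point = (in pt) 4.309e+05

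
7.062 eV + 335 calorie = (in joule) 1402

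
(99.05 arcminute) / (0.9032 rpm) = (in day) 3.526e-06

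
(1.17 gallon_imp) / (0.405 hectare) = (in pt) 0.003723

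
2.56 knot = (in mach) 0.003868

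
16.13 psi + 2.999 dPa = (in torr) 834.2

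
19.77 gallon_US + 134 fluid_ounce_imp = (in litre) 78.64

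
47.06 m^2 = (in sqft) 506.5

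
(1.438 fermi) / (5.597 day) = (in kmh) 1.071e-20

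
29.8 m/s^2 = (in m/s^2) 29.8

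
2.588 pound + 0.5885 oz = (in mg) 1.191e+06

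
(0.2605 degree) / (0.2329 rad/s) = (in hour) 5.423e-06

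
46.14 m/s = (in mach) 0.1355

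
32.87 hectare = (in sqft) 3.538e+06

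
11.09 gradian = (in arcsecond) 3.593e+04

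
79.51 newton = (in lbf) 17.87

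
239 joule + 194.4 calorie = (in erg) 1.052e+10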